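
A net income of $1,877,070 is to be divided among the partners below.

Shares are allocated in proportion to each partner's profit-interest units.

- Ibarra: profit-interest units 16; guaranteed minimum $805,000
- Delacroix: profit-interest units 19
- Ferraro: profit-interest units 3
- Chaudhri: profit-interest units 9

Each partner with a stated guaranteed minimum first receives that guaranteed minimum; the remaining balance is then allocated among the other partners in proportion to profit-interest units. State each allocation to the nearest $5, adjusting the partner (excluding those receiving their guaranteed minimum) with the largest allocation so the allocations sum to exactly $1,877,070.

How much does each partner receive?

Ibarra: $805,000 | Delacroix: $657,075 | Ferraro: $103,750 | Chaudhri: $311,245

Minimums first: Ibarra $805,000. Residual $1,072,070.
Residual split over remaining profit-interest units 31: Delacroix 657,075.16 → $657,075; Ferraro 103,748.71 → $103,750; Chaudhri 311,246.13 → $311,245.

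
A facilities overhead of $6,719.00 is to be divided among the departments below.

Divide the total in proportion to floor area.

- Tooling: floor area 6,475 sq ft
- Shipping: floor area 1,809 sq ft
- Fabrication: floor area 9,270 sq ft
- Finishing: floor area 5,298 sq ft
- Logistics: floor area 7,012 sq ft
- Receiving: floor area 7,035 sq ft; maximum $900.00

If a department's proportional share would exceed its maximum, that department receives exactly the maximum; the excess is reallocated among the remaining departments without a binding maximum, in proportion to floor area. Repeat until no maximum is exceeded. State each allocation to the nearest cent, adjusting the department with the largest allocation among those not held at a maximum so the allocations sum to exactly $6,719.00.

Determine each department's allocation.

Tooling: $1,261.65 · Shipping: $352.48 · Fabrication: $1,806.26 · Finishing: $1,032.32 · Logistics: $1,366.29 · Receiving: $900.00

Combined floor area = 36,899.
Pro-rata shares before constraints: Tooling 1,179.0435; Shipping 329.4038; Fabrication 1,687.9896; Finishing 964.7216; Logistics 1,276.8267; Receiving 1,281.0148.
Capped: Receiving ($900.00); balance $5,819.00 reallocated over remaining floor area 29,864.
Shares after redistribution: Tooling 1,261.6537 → $1,261.65; Shipping 352.4836 → $352.48; Fabrication 1,806.2594 → $1,806.26; Finishing 1,032.3152 → $1,032.32; Logistics 1,366.2881 → $1,366.29.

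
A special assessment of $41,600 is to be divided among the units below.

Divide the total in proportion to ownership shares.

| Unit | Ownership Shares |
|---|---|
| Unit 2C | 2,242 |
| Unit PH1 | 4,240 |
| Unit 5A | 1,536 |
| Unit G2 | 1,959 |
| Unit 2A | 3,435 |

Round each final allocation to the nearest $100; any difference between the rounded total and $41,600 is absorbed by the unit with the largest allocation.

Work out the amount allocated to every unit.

Unit 2C: $7,000 | Unit PH1: $13,000 | Unit 5A: $4,800 | Unit G2: $6,100 | Unit 2A: $10,700

Total ownership shares = 13,412.
Proportional shares: Unit 2C 2,242/13,412 × $41,600 = 6,954.01; Unit PH1 4,240/13,412 × $41,600 = 13,151.21; Unit 5A 1,536/13,412 × $41,600 = 4,764.21; Unit G2 1,959/13,412 × $41,600 = 6,076.23; Unit 2A 3,435/13,412 × $41,600 = 10,654.34.
After rounding ($100): Unit 2C $7,000; Unit PH1 $13,200; Unit 5A $4,800; Unit G2 $6,100; Unit 2A $10,700. Sum = $41,800.
Difference $41,600 − $41,800 = −$200 applied to largest allocation (Unit PH1): Unit PH1 becomes $13,000.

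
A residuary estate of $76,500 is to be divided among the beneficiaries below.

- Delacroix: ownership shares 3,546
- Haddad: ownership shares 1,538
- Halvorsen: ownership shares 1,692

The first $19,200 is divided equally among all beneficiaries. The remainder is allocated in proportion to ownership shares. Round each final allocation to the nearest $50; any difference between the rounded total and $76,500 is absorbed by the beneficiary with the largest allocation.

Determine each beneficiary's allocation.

Equal tier: $19,200 ÷ 3 = $6,400 apiece.
Remainder $57,300 by ownership shares (total 6,776): Delacroix 29,986.10 → $30,000; Haddad 13,005.81 → $13,000; Halvorsen 14,308.09 → $14,300.
Totals: Delacroix $6,400 + $30,000 = $36,400; Haddad $6,400 + $13,000 = $19,400; Halvorsen $6,400 + $14,300 = $20,700.

Delacroix: $36,400 · Haddad: $19,400 · Halvorsen: $20,700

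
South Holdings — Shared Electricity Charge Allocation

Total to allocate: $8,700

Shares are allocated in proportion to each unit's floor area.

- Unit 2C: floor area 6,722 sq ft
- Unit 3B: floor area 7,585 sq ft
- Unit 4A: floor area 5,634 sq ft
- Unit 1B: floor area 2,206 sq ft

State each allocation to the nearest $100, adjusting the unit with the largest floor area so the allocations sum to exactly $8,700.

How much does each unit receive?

Total floor area = 6,722 + 7,585 + 5,634 + 2,206 = 22,147.
Pro-rata amounts: Unit 2C 2,640.60; Unit 3B 2,979.61; Unit 4A 2,213.20; Unit 1B 866.58.
Rounded to nearest $100: Unit 2C $2,600; Unit 3B $3,000; Unit 4A $2,200; Unit 1B $900. Sum = $8,700.
No rounding difference to absorb.

Unit 2C: $2,600 | Unit 3B: $3,000 | Unit 4A: $2,200 | Unit 1B: $900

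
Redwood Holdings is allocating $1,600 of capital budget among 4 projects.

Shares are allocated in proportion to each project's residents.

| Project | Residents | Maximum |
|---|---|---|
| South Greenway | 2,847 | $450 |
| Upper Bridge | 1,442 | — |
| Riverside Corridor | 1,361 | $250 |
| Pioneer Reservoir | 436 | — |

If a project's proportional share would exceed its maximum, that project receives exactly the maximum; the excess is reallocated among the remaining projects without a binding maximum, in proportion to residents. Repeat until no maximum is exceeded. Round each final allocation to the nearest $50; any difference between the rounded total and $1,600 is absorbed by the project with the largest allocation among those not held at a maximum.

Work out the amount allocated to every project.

South Greenway: $450 · Upper Bridge: $700 · Riverside Corridor: $250 · Pioneer Reservoir: $200

Residents total: 6,086.
Pro-rata shares before constraints: South Greenway 748.47; Upper Bridge 379.10; Riverside Corridor 357.80; Pioneer Reservoir 114.62.
Cap binds for South Greenway ($450), Riverside Corridor ($250); residual $900 reallocated over remaining residents 1,878.
Shares after redistribution: Upper Bridge 691.05 → $700; Pioneer Reservoir 208.95 → $200.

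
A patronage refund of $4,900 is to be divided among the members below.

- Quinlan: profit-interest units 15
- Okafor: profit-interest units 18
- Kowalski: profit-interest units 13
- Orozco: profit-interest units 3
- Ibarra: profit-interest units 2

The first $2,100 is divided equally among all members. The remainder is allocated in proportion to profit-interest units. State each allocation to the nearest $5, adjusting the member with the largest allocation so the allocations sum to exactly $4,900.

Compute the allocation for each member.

Quinlan: $1,245 · Okafor: $1,405 · Kowalski: $1,135 · Orozco: $585 · Ibarra: $530

First tranche $2,100 split equally: $420 each.
Remainder $2,800 by profit-interest units (total 51): Quinlan 823.53 → $825; Okafor 988.24 → $990; Kowalski 713.73 → $715; Orozco 164.71 → $165; Ibarra 109.80 → $110.
Rounding difference −$5 on remainder applied to Okafor.
Totals: Quinlan $420 + $825 = $1,245; Okafor $420 + $985 = $1,405; Kowalski $420 + $715 = $1,135; Orozco $420 + $165 = $585; Ibarra $420 + $110 = $530.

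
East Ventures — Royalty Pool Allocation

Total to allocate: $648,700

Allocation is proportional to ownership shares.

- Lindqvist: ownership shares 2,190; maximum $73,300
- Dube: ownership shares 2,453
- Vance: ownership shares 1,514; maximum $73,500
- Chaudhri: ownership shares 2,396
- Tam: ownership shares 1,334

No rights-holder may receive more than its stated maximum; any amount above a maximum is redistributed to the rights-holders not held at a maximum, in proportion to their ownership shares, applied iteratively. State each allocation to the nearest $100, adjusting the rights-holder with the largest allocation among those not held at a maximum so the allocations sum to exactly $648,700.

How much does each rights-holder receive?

Ownership shares total: 9,887.
Unconstrained shares: Lindqvist 143,688.99; Dube 160,944.79; Vance 99,335.67; Chaudhri 157,204.94; Tam 87,525.62.
Held at cap: Lindqvist ($73,300), Vance ($73,500); remaining pool $501,900 reallocated over remaining ownership shares 6,183.
Shares after redistribution: Dube 199,120.28 → $199,100; Chaudhri 194,493.35 → $194,500; Tam 108,286.37 → $108,300.

Lindqvist: $73,300; Dube: $199,100; Vance: $73,500; Chaudhri: $194,500; Tam: $108,300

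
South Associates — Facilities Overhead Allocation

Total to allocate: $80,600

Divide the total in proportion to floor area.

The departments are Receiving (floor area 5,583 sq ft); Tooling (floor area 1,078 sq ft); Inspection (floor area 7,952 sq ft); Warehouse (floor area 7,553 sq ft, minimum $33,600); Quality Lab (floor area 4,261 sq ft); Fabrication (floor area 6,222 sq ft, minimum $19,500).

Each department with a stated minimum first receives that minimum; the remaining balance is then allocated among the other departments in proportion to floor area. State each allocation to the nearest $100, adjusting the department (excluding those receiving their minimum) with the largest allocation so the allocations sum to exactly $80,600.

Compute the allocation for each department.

Receiving: $8,100; Tooling: $1,600; Inspection: $11,600; Warehouse: $33,600; Quality Lab: $6,200; Fabrication: $19,500

Fund the minimums — Warehouse $33,600; Fabrication $19,500. Remaining pool $27,500.
Remaining pool split over remaining floor area 18,874: Receiving 8,134.60 → $8,100; Tooling 1,570.68 → $1,600; Inspection 11,586.31 → $11,600; Quality Lab 6,208.41 → $6,200.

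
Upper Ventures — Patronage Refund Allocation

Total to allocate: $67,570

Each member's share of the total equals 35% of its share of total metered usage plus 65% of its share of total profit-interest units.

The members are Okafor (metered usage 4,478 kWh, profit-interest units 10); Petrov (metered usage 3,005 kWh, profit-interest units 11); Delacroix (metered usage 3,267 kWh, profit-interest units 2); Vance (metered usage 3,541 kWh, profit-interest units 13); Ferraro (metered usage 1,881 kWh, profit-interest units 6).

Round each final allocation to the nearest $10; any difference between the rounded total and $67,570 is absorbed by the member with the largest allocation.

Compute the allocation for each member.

Totals — metered usage 16,172, profit-interest units 42.
Combined weights (35% metered usage + 65% profit-interest units): Okafor 0.2517; Petrov 0.2353; Delacroix 0.1017; Vance 0.2778; Ferraro 0.1336.
Unrounded shares: Okafor 17,005.77; Petrov 15,897.42; Delacroix 6,869.03; Vance 18,772.70; Ferraro 9,025.08.
After rounding ($10): Okafor $17,010; Petrov $15,900; Delacroix $6,870; Vance $18,770; Ferraro $9,030. Sum = $67,580.
Difference $67,570 − $67,580 = −$10 applied to largest allocation (Vance): Vance becomes $18,760.

Okafor: $17,010 | Petrov: $15,900 | Delacroix: $6,870 | Vance: $18,760 | Ferraro: $9,030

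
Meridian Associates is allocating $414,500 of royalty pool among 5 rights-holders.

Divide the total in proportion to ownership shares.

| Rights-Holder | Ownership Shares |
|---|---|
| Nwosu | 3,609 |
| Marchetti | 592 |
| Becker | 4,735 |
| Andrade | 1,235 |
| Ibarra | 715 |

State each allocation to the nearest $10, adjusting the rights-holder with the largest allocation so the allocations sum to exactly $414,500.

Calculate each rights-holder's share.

Nwosu: $137,420 | Marchetti: $22,540 | Becker: $180,300 | Andrade: $47,020 | Ibarra: $27,220

Combined ownership shares = 10,886.
Raw shares: Nwosu 3,609/10,886 × $414,500 = 137,417.83; Marchetti 592/10,886 × $414,500 = 22,541.25; Becker 4,735/10,886 × $414,500 = 180,291.89; Andrade 1,235/10,886 × $414,500 = 47,024.39; Ibarra 715/10,886 × $414,500 = 27,224.65.
At nearest $10: Nwosu $137,420; Marchetti $22,540; Becker $180,290; Andrade $47,020; Ibarra $27,220. Sum = $414,490.
Difference $414,500 − $414,490 = +$10 applied to largest allocation (Becker): Becker becomes $180,300.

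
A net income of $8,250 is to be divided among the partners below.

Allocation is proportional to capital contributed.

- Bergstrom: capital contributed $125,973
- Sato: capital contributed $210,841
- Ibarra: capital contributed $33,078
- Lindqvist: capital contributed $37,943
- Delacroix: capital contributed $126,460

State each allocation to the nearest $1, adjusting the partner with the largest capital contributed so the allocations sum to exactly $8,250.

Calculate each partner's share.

Combined capital contributed = 125,973 + 210,841 + 33,078 + 37,943 + 126,460 = 534,295.
Unrounded shares: Bergstrom 1,945.14; Sato 3,255.58; Ibarra 510.75; Lindqvist 585.87; Delacroix 1,952.66.
Rounded to nearest $1: Bergstrom $1,945; Sato $3,256; Ibarra $511; Lindqvist $586; Delacroix $1,953. Sum = $8,251.
Difference $8,250 − $8,251 = −$1 applied to largest capital contributed (Sato): Sato becomes $3,255.

Bergstrom: $1,945 | Sato: $3,255 | Ibarra: $511 | Lindqvist: $586 | Delacroix: $1,953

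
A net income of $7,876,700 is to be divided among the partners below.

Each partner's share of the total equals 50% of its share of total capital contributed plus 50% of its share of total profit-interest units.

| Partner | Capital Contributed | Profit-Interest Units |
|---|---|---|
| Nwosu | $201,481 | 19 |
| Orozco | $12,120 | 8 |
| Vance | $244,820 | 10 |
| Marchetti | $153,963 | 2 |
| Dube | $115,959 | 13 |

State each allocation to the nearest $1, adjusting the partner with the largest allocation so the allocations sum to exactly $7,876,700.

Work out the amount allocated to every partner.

Totals — capital contributed 728,343, profit-interest units 52.
Composite weights (50% capital contributed + 50% profit-interest units): Nwosu 0.3210; Orozco 0.0852; Vance 0.2642; Marchetti 0.1249; Dube 0.2046.
Proportional shares: Nwosu 2,528,475.43; Orozco 671,436.16; Vance 2,081,183.76; Marchetti 983,995.09; Dube 1,611,609.56.
At nearest $1: Nwosu $2,528,475; Orozco $671,436; Vance $2,081,184; Marchetti $983,995; Dube $1,611,610. Sum = $7,876,700.
No rounding difference to absorb.

Nwosu: $2,528,475; Orozco: $671,436; Vance: $2,081,184; Marchetti: $983,995; Dube: $1,611,610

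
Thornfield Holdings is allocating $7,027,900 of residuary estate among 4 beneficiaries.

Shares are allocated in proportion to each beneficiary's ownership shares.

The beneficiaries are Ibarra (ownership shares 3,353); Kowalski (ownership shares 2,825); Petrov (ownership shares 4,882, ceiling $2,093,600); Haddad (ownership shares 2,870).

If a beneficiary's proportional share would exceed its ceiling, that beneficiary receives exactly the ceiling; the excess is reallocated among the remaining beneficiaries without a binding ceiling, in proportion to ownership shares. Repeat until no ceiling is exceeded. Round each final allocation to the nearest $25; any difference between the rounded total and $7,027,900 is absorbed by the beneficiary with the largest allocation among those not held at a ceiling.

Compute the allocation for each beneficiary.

Combined ownership shares = 13,930.
Proportional shares (ignoring caps): Ibarra 1,691,640.25; Kowalski 1,425,256.10; Petrov 2,463,044.35; Haddad 1,447,959.30.
Held at cap: Petrov ($2,093,600); residual $4,934,300 reallocated over remaining ownership shares 9,048.
Redistributed shares: Ibarra 1,828,548.62 → $1,828,550; Kowalski 1,540,605.38 → $1,540,600; Haddad 1,565,146.00 → $1,565,150.

Ibarra: $1,828,550; Kowalski: $1,540,600; Petrov: $2,093,600; Haddad: $1,565,150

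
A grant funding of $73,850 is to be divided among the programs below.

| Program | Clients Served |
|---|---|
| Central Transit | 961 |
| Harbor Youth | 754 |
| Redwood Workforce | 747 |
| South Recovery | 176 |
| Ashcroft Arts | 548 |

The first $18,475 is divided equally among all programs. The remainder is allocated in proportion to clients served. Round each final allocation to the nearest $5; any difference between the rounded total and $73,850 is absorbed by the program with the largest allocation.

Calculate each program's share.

Central Transit: $20,395 | Harbor Youth: $16,800 | Redwood Workforce: $16,680 | South Recovery: $6,755 | Ashcroft Arts: $13,220

$18,475 shared equally gives $3,695 per program.
Remainder $55,375 by clients served (total 3,186): Central Transit 16,702.88 → $16,705; Harbor Youth 13,105.07 → $13,105; Redwood Workforce 12,983.40 → $12,985; South Recovery 3,059.01 → $3,060; Ashcroft Arts 9,524.64 → $9,525.
Rounding difference −$5 on remainder applied to Central Transit.
Totals: Central Transit $3,695 + $16,700 = $20,395; Harbor Youth $3,695 + $13,105 = $16,800; Redwood Workforce $3,695 + $12,985 = $16,680; South Recovery $3,695 + $3,060 = $6,755; Ashcroft Arts $3,695 + $9,525 = $13,220.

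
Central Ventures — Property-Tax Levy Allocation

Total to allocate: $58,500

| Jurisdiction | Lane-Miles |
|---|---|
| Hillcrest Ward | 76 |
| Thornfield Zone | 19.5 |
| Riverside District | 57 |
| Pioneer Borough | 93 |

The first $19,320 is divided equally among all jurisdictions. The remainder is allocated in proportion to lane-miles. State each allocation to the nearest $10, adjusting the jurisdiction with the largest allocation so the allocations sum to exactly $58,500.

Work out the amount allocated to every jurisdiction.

$19,320 shared equally gives $4,830 per jurisdiction.
Remainder $39,180 by lane-miles (total 245.5): Hillcrest Ward 12,129.04 → $12,130; Thornfield Zone 3,112.06 → $3,110; Riverside District 9,096.78 → $9,100; Pioneer Borough 14,842.12 → $14,840.
Totals: Hillcrest Ward $4,830 + $12,130 = $16,960; Thornfield Zone $4,830 + $3,110 = $7,940; Riverside District $4,830 + $9,100 = $13,930; Pioneer Borough $4,830 + $14,840 = $19,670.

Hillcrest Ward: $16,960; Thornfield Zone: $7,940; Riverside District: $13,930; Pioneer Borough: $19,670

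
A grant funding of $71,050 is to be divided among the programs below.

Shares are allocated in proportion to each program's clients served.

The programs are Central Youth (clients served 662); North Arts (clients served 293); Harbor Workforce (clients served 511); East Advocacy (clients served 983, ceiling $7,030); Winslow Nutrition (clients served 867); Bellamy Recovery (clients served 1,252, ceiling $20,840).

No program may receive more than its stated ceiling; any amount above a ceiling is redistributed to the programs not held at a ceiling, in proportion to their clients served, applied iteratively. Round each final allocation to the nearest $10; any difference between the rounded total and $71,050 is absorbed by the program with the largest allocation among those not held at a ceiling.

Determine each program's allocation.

Total clients served = 4,568.
Pro-rata shares before constraints: Central Youth 10,296.65; North Arts 4,557.28; Harbor Workforce 7,948.02; East Advocacy 15,289.44; Winslow Nutrition 13,485.19; Bellamy Recovery 19,473.42.
Cap binds for East Advocacy ($7,030); balance $64,020 reallocated over remaining clients served 3,585.
Cap binds for Bellamy Recovery ($20,840); balance $43,180 reallocated over remaining clients served 2,333.
Redistributed shares: Central Youth 12,252.53 → $12,250; North Arts 5,422.95 → $5,420; Harbor Workforce 9,457.77 → $9,460; Winslow Nutrition 16,046.75 → $16,050.

Central Youth: $12,250; North Arts: $5,420; Harbor Workforce: $9,460; East Advocacy: $7,030; Winslow Nutrition: $16,050; Bellamy Recovery: $20,840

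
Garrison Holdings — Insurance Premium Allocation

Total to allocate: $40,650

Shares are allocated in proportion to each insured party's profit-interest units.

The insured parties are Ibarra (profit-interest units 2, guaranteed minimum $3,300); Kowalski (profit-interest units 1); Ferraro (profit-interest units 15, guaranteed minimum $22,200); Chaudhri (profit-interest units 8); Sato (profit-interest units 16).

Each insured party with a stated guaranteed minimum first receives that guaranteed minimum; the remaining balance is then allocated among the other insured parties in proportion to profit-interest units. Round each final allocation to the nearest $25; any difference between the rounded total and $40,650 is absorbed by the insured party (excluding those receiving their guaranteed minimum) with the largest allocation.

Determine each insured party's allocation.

Ibarra: $3,300 | Kowalski: $600 | Ferraro: $22,200 | Chaudhri: $4,850 | Sato: $9,700

Fund the minimums — Ibarra $3,300; Ferraro $22,200. Balance $15,150.
Balance split over remaining profit-interest units 25: Kowalski 606.00 → $600; Chaudhri 4,848.00 → $4,850; Sato 9,696.00 → $9,700.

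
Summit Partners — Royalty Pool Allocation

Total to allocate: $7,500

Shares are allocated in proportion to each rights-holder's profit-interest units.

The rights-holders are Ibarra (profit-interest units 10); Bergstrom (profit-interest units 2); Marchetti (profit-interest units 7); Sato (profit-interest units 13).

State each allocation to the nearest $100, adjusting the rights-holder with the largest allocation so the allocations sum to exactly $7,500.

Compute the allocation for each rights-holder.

Ibarra: $2,300 | Bergstrom: $500 | Marchetti: $1,600 | Sato: $3,100

Total profit-interest units = 32.
Raw shares: Ibarra 10/32 × $7,500 = 2,343.75; Bergstrom 2/32 × $7,500 = 468.75; Marchetti 7/32 × $7,500 = 1,640.62; Sato 13/32 × $7,500 = 3,046.88.
After rounding ($100): Ibarra $2,300; Bergstrom $500; Marchetti $1,600; Sato $3,000. Sum = $7,400.
Difference $7,500 − $7,400 = +$100 applied to largest allocation (Sato): Sato becomes $3,100.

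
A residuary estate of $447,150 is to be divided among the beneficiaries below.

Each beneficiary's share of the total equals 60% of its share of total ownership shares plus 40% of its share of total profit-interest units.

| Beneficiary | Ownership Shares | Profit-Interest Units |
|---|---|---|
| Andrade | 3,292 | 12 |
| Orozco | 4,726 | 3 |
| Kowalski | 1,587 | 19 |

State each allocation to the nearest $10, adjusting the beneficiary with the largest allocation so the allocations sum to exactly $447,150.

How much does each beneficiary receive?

Ownership shares total 9,605; profit-interest units total 34.
Composite weights (60% ownership shares + 40% profit-interest units): Andrade 0.3468; Orozco 0.3305; Kowalski 0.3227.
Unrounded shares: Andrade 155,080.28; Orozco 147,789.94; Kowalski 144,279.78.
After rounding ($10): Andrade $155,080; Orozco $147,790; Kowalski $144,280. Sum = $447,150.
No rounding difference to absorb.

Andrade: $155,080 | Orozco: $147,790 | Kowalski: $144,280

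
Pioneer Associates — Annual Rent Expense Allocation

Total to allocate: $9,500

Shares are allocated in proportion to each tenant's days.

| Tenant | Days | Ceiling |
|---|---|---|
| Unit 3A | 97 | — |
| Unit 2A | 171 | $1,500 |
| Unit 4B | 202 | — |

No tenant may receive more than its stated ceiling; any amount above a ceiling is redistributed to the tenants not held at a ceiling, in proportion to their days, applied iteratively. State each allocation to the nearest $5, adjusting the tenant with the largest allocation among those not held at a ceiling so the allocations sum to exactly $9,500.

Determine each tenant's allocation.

Unit 3A: $2,595 · Unit 2A: $1,500 · Unit 4B: $5,405

Total days = 470.
Pro-rata shares before constraints: Unit 3A 1,960.64; Unit 2A 3,456.38; Unit 4B 4,082.98.
Held at cap: Unit 2A ($1,500); remaining pool $8,000 reallocated over remaining days 299.
Redistributed shares: Unit 3A 2,595.32 → $2,595; Unit 4B 5,404.68 → $5,405.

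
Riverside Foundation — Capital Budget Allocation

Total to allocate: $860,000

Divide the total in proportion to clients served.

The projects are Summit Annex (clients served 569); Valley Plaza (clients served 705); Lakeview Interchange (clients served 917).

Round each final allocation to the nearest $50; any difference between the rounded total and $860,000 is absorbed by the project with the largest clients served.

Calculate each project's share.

Summit Annex: $223,350 | Valley Plaza: $276,700 | Lakeview Interchange: $359,950

Total clients served = 569 + 705 + 917 = 2,191.
Unrounded shares: Summit Annex 223,340.94; Valley Plaza 276,722.96; Lakeview Interchange 359,936.10.
At nearest $50: Summit Annex $223,350; Valley Plaza $276,700; Lakeview Interchange $359,950. Sum = $860,000.
Rounded total matches; no reconciliation needed.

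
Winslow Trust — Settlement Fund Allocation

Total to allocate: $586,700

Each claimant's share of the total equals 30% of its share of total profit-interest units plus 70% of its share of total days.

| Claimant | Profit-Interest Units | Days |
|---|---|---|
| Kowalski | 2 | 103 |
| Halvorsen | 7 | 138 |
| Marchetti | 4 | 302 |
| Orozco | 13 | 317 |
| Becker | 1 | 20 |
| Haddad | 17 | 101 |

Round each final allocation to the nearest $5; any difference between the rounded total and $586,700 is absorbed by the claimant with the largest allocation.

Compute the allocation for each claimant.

Kowalski: $51,120; Halvorsen: $85,775; Marchetti: $142,430; Orozco: $184,715; Becker: $12,375; Haddad: $110,285

Totals — profit-interest units 44, days 981.
Composite weights (30% profit-interest units + 70% days): Kowalski 0.0871; Halvorsen 0.1462; Marchetti 0.2428; Orozco 0.3148; Becker 0.0211; Haddad 0.1880.
Unrounded shares: Kowalski 51,120.81; Halvorsen 85,774.50; Marchetti 142,431.47; Orozco 184,713.18; Becker 12,373.11; Haddad 110,286.93.
At nearest $5: Kowalski $51,120; Halvorsen $85,775; Marchetti $142,430; Orozco $184,715; Becker $12,375; Haddad $110,285. Sum = $586,700.
Rounded total matches; no reconciliation needed.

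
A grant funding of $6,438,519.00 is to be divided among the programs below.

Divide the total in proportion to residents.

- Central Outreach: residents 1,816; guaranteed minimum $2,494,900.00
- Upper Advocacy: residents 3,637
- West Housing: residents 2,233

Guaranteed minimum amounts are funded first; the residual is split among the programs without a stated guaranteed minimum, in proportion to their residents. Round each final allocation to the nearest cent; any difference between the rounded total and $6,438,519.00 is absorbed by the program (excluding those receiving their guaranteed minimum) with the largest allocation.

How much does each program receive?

Central Outreach: $2,494,900.00 | Upper Advocacy: $2,443,431.40 | West Housing: $1,500,187.60

Minimums first: Central Outreach $2,494,900.00. Balance $3,943,619.00.
Balance split over remaining residents 5,870: Upper Advocacy 2,443,431.3974 → $2,443,431.40; West Housing 1,500,187.6026 → $1,500,187.60.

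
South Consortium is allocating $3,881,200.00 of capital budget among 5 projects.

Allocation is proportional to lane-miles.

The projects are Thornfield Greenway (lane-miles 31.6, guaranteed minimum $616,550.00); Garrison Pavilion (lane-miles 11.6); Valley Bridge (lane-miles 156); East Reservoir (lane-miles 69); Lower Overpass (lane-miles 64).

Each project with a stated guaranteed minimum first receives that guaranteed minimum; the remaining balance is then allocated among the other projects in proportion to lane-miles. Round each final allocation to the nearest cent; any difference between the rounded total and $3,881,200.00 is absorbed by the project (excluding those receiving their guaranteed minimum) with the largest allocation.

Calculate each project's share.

Thornfield Greenway: $616,550.00 · Garrison Pavilion: $125,981.17 · Valley Bridge: $1,694,229.54 · East Reservoir: $749,370.76 · Lower Overpass: $695,068.53

Minimums first: Thornfield Greenway $616,550.00. Balance $3,264,650.00.
Balance split over remaining lane-miles 300.6: Garrison Pavilion 125,981.1710 → $125,981.17; Valley Bridge 1,694,229.5409 → $1,694,229.54; East Reservoir 749,370.7585 → $749,370.76; Lower Overpass 695,068.5296 → $695,068.53.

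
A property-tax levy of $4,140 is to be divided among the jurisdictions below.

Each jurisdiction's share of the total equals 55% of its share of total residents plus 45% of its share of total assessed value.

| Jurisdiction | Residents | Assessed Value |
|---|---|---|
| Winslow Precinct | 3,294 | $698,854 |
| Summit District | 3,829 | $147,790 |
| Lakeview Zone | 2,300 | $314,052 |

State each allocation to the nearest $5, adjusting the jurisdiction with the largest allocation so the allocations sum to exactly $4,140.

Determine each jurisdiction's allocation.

Winslow Precinct: $1,920; Summit District: $1,160; Lakeview Zone: $1,060

Totals — residents 9,423, assessed value 1,160,696.
Blended shares (55% residents + 45% assessed value): Winslow Precinct 0.4632; Summit District 0.2808; Lakeview Zone 0.2560.
Proportional shares: Winslow Precinct 1,917.68; Summit District 1,162.46; Lakeview Zone 1,059.85.
Rounded to nearest $5: Winslow Precinct $1,920; Summit District $1,160; Lakeview Zone $1,060. Sum = $4,140.
Rounded total matches; no reconciliation needed.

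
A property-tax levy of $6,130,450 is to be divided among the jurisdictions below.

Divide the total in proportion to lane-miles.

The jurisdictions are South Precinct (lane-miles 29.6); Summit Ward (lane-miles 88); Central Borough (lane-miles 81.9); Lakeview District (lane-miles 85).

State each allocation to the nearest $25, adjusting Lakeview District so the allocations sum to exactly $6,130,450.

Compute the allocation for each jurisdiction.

Lane-miles total: 284.5.
Proportional shares: South Precinct 29.6/284.5 × $6,130,450 = 637,825.38; Summit Ward 88/284.5 × $6,130,450 = 1,896,237.61; Central Borough 81.9/284.5 × $6,130,450 = 1,764,793.87; Lakeview District 85/284.5 × $6,130,450 = 1,831,593.15.
At nearest $25: South Precinct $637,825; Summit Ward $1,896,250; Central Borough $1,764,800; Lakeview District $1,831,600. Sum = $6,130,475.
Difference $6,130,450 − $6,130,475 = −$25 applied to Lakeview District: Lakeview District becomes $1,831,575.

South Precinct: $637,825 | Summit Ward: $1,896,250 | Central Borough: $1,764,800 | Lakeview District: $1,831,575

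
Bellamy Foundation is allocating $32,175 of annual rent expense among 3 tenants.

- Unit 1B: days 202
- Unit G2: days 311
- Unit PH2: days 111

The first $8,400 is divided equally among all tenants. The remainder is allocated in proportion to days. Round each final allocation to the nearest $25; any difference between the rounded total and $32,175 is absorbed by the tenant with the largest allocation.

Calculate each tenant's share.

Unit 1B: $10,500 · Unit G2: $14,650 · Unit PH2: $7,025

First tranche $8,400 split equally: $2,800 each.
Remainder $23,775 by days (total 624): Unit 1B 7,696.39 → $7,700; Unit G2 11,849.40 → $11,850; Unit PH2 4,229.21 → $4,225.
Totals: Unit 1B $2,800 + $7,700 = $10,500; Unit G2 $2,800 + $11,850 = $14,650; Unit PH2 $2,800 + $4,225 = $7,025.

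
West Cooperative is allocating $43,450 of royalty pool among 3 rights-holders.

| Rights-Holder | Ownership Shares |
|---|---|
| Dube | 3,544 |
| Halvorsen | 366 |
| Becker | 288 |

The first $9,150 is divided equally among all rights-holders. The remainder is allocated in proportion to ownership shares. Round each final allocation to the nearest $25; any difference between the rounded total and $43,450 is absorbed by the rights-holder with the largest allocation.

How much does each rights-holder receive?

Dube: $32,000 · Halvorsen: $6,050 · Becker: $5,400

Equal tier: $9,150 ÷ 3 = $3,050 apiece.
Remainder $34,300 by ownership shares (total 4,198): Dube 28,956.46 → $28,950; Halvorsen 2,990.42 → $3,000; Becker 2,353.12 → $2,350.
Totals: Dube $3,050 + $28,950 = $32,000; Halvorsen $3,050 + $3,000 = $6,050; Becker $3,050 + $2,350 = $5,400.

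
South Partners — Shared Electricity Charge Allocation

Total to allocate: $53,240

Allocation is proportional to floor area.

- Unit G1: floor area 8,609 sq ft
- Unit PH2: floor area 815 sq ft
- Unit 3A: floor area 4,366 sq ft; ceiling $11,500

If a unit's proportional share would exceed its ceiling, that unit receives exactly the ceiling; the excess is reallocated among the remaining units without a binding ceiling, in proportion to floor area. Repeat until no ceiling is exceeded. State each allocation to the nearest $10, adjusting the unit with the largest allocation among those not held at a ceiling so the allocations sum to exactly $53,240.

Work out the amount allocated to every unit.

Unit G1: $38,130; Unit PH2: $3,610; Unit 3A: $11,500

Total floor area = 13,790.
Unconstrained shares: Unit G1 33,237.36; Unit PH2 3,146.53; Unit 3A 16,856.12.
Capped: Unit 3A ($11,500); balance $41,740 reallocated over remaining floor area 9,424.
Remaining shares: Unit G1 38,130.27 → $38,130; Unit PH2 3,609.73 → $3,610.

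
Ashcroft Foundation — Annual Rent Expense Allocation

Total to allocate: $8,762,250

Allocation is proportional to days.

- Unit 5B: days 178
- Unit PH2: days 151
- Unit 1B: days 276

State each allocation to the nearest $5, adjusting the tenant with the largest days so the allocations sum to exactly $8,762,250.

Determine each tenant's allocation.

Unit 5B: $2,577,985 · Unit PH2: $2,186,940 · Unit 1B: $3,997,325

Combined days = 178 + 151 + 276 = 605.
Raw shares: Unit 5B 2,577,984.30; Unit PH2 2,186,941.74; Unit 1B 3,997,323.97.
At nearest $5: Unit 5B $2,577,985; Unit PH2 $2,186,940; Unit 1B $3,997,325. Sum = $8,762,250.
Sum already equals the total — no adjustment.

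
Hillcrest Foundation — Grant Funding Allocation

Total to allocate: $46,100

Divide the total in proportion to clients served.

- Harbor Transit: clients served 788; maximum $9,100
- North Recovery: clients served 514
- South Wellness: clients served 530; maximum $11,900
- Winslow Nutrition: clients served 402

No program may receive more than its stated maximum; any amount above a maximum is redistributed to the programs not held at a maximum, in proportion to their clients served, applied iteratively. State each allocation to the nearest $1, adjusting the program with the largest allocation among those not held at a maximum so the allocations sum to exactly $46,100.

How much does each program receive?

Clients served total: 2,234.
Unconstrained shares: Harbor Transit 16,260.88; North Recovery 10,606.71; South Wellness 10,936.88; Winslow Nutrition 8,295.52.
Cap binds for Harbor Transit ($9,100); residual $37,000 reallocated over remaining clients served 1,446.
Cap binds for South Wellness ($11,900); residual $25,100 reallocated over remaining clients served 916.
Shares after redistribution: North Recovery 14,084.498 → $14,084; Winslow Nutrition 11,015.502 → $11,016.

Harbor Transit: $9,100 · North Recovery: $14,084 · South Wellness: $11,900 · Winslow Nutrition: $11,016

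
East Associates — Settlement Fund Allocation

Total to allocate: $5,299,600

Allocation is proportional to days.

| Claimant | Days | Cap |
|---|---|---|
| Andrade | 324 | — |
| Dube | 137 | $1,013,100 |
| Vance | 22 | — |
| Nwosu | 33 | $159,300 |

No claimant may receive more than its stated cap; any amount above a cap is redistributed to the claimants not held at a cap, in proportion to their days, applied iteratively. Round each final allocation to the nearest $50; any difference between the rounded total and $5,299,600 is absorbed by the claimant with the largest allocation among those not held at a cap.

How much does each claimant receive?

Andrade: $3,864,800 · Dube: $1,013,100 · Vance: $262,400 · Nwosu: $159,300

Combined days = 516.
Unconstrained shares: Andrade 3,327,655.81; Dube 1,407,064.34; Vance 225,951.94; Nwosu 338,927.91.
Capped: Dube ($1,013,100), Nwosu ($159,300); remaining pool $4,127,200 reallocated over remaining days 346.
Remaining shares: Andrade 3,864,776.88 → $3,864,800; Vance 262,423.12 → $262,400.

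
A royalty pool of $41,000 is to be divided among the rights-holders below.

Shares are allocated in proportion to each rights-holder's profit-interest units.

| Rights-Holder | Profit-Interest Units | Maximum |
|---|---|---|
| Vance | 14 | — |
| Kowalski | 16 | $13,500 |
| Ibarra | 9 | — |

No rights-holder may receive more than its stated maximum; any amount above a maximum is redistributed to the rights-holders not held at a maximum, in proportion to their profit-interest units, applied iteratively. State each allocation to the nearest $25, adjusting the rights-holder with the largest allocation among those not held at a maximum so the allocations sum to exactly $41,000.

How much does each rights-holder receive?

Sum of profit-interest units: 39.
Proportional shares (ignoring caps): Vance 14,717.95; Kowalski 16,820.51; Ibarra 9,461.54.
Held at cap: Kowalski ($13,500); remaining pool $27,500 reallocated over remaining profit-interest units 23.
Remaining shares: Vance 16,739.13 → $16,750; Ibarra 10,760.87 → $10,750.

Vance: $16,750 | Kowalski: $13,500 | Ibarra: $10,750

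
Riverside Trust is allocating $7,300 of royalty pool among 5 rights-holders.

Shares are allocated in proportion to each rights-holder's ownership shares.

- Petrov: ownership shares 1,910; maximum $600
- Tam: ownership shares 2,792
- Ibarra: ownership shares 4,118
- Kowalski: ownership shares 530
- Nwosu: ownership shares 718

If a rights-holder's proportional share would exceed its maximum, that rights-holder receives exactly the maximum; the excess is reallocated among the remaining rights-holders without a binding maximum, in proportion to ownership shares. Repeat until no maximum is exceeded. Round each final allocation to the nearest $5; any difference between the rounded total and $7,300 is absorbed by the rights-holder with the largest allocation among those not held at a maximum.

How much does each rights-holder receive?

Petrov: $600; Tam: $2,295; Ibarra: $3,380; Kowalski: $435; Nwosu: $590

Combined ownership shares = 10,068.
Proportional shares (ignoring caps): Petrov 1,384.88; Tam 2,024.39; Ibarra 2,985.84; Kowalski 384.29; Nwosu 520.60.
Held at cap: Petrov ($600); remaining pool $6,700 reallocated over remaining ownership shares 8,158.
Shares after redistribution: Tam 2,293.01 → $2,295; Ibarra 3,382.03 → $3,380; Kowalski 435.28 → $435; Nwosu 589.68 → $590.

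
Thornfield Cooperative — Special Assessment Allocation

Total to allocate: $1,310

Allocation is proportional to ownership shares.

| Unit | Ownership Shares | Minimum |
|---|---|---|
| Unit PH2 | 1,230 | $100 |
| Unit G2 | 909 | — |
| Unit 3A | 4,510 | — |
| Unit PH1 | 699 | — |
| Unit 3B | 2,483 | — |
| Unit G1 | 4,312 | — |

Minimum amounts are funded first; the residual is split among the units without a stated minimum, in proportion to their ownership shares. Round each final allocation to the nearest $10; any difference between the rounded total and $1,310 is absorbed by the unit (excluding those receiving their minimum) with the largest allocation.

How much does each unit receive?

Fund the minimums — Unit PH2 $100. Balance $1,210.
Balance split over remaining ownership shares 12,913: Unit G2 85.18 → $90; Unit 3A 422.61 → $420; Unit PH1 65.50 → $70; Unit 3B 232.67 → $230; Unit G1 404.05 → $400.

Unit PH2: $100 | Unit G2: $90 | Unit 3A: $420 | Unit PH1: $70 | Unit 3B: $230 | Unit G1: $400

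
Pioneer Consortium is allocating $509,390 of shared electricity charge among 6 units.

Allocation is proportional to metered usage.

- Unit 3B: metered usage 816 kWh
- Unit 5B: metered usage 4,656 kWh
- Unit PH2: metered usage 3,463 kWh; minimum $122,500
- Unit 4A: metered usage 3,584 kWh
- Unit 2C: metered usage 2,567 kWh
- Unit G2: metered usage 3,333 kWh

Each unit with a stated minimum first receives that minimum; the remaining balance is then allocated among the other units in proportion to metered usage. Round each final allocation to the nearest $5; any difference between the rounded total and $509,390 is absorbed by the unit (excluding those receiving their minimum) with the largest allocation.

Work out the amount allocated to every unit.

Unit 3B: $21,110 · Unit 5B: $120,440 · Unit PH2: $122,500 · Unit 4A: $92,715 · Unit 2C: $66,405 · Unit G2: $86,220

Minimums first: Unit PH2 $122,500. Balance $386,890.
Balance split over remaining metered usage 14,956: Unit 3B 21,108.73 → $21,110; Unit 5B 120,443.96 → $120,445; Unit 4A 92,712.88 → $92,715; Unit 2C 66,404.56 → $66,405; Unit G2 86,219.87 → $86,220.
Rounding difference −$5 applied to Unit 5B → $120,440.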